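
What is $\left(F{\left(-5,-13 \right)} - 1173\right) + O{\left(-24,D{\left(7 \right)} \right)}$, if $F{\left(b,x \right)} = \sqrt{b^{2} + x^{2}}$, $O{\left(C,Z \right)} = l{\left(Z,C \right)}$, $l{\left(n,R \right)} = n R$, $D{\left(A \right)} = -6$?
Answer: $-1029 + \sqrt{194} \approx -1015.1$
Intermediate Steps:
$l{\left(n,R \right)} = R n$
$O{\left(C,Z \right)} = C Z$
$\left(F{\left(-5,-13 \right)} - 1173\right) + O{\left(-24,D{\left(7 \right)} \right)} = \left(\sqrt{\left(-5\right)^{2} + \left(-13\right)^{2}} - 1173\right) - -144 = \left(\sqrt{25 + 169} - 1173\right) + 144 = \left(\sqrt{194} - 1173\right) + 144 = \left(-1173 + \sqrt{194}\right) + 144 = -1029 + \sqrt{194}$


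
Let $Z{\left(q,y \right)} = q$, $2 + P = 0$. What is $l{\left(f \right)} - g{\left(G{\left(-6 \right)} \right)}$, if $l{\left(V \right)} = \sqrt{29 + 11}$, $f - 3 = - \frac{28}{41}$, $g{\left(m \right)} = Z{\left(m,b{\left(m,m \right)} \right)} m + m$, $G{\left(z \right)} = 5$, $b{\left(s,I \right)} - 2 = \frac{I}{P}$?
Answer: $-30 + 2 \sqrt{10} \approx -23.675$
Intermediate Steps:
$P = -2$ ($P = -2 + 0 = -2$)
$b{\left(s,I \right)} = 2 - \frac{I}{2}$ ($b{\left(s,I \right)} = 2 + \frac{I}{-2} = 2 + I \left(- \frac{1}{2}\right) = 2 - \frac{I}{2}$)
$g{\left(m \right)} = m + m^{2}$ ($g{\left(m \right)} = m m + m = m^{2} + m = m + m^{2}$)
$f = \frac{95}{41}$ ($f = 3 - \frac{28}{41} = \frac{95}{41} \approx 2.3171$)
$l{\left(V \right)} = 2 \sqrt{10}$ ($l{\left(V \right)} = \sqrt{40} = 2 \sqrt{10}$)
$l{\left(f \right)} - g{\left(G{\left(-6 \right)} \right)} = 2 \sqrt{10} - 5 \left(1 + 5\right) = 2 \sqrt{10} - 5 \cdot 6 = 2 \sqrt{10} - 30 = -30 + 2 \sqrt{10}$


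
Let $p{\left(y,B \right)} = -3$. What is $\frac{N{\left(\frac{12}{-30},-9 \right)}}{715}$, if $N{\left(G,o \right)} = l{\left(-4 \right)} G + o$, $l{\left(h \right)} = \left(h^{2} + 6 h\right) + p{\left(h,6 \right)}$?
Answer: $- \frac{23}{3575} \approx -0.0064336$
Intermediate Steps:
$l{\left(h \right)} = -3 + h^{2} + 6 h$ ($l{\left(h \right)} = \left(h^{2} + 6 h\right) - 3 = -3 + h^{2} + 6 h$)
$N{\left(G,o \right)} = o - 11 G$ ($N{\left(G,o \right)} = \left(-3 + \left(-4\right)^{2} + 6 \left(-4\right)\right) G + o = \left(-3 + 16 - 24\right) G + o = - 11 G + o = o - 11 G$)
$\frac{N{\left(\frac{12}{-30},-9 \right)}}{715} = \frac{-9 - 11 \frac{12}{-30}}{715} = \left(-9 - 11 \cdot 12 \left(- \frac{1}{30}\right)\right) \frac{1}{715} = \left(-9 - - \frac{22}{5}\right) \frac{1}{715} = \left(-9 + \frac{22}{5}\right) \frac{1}{715} = \left(- \frac{23}{5}\right) \frac{1}{715} = - \frac{23}{3575}$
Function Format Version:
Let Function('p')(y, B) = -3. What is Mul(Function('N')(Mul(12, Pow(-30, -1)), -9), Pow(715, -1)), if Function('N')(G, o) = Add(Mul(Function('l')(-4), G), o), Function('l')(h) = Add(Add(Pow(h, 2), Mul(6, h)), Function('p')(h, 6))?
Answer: Rational(-23, 3575) ≈ -0.0064336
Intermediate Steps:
Function('l')(h) = Add(-3, Pow(h, 2), Mul(6, h)) (Function('l')(h) = Add(Add(Pow(h, 2), Mul(6, h)), -3) = Add(-3, Pow(h, 2), Mul(6, h)))
Function('N')(G, o) = Add(o, Mul(-11, G)) (Function('N')(G, o) = Add(Mul(Add(-3, Pow(-4, 2), Mul(6, -4)), G), o) = Add(Mul(Add(-3, 16, -24), G), o) = Add(Mul(-11, G), o) = Add(o, Mul(-11, G)))
Mul(Function('N')(Mul(12, Pow(-30, -1)), -9), Pow(715, -1)) = Mul(Add(-9, Mul(-11, Mul(12, Pow(-30, -1)))), Pow(715, -1)) = Mul(Add(-9, Mul(-11, Mul(12, Rational(-1, 30)))), Rational(1, 715)) = Mul(Add(-9, Mul(-11, Rational(-2, 5))), Rational(1, 715)) = Mul(Add(-9, Rational(22, 5)), Rational(1, 715)) = Mul(Rational(-23, 5), Rational(1, 715)) = Rational(-23, 3575)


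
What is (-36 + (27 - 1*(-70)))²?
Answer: 3721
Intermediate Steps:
(-36 + (27 - 1*(-70)))² = (-36 + (27 + 70))² = (-36 + 97)² = 61² = 3721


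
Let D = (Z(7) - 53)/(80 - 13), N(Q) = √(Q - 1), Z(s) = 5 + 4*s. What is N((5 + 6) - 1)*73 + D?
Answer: 14653/67 ≈ 218.70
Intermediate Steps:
N(Q) = √(-1 + Q)
D = -20/67 (D = ((5 + 4*7) - 53)/(80 - 13) = ((5 + 28) - 53)/67 = (33 - 53)*(1/67) = -20*1/67 = -20/67 ≈ -0.29851)
N((5 + 6) - 1)*73 + D = √(-1 + ((5 + 6) - 1))*73 - 20/67 = √(-1 + (11 - 1))*73 - 20/67 = √(-1 + 10)*73 - 20/67 = √9*73 - 20/67 = 3*73 - 20/67 = 219 - 20/67 = 14653/67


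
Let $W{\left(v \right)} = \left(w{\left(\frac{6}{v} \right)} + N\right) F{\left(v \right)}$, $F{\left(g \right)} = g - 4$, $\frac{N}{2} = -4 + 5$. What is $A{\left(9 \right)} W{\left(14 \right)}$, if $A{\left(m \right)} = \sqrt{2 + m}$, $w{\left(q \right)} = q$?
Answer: $\frac{170 \sqrt{11}}{7} \approx 80.547$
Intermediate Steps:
$N = 2$ ($N = 2 \left(-4 + 5\right) = 2 \cdot 1 = 2$)
$F{\left(g \right)} = -4 + g$
$W{\left(v \right)} = \left(-4 + v\right) \left(2 + \frac{6}{v}\right)$ ($W{\left(v \right)} = \left(\frac{6}{v} + 2\right) \left(-4 + v\right) = \left(2 + \frac{6}{v}\right) \left(-4 + v\right) = \left(-4 + v\right) \left(2 + \frac{6}{v}\right)$)
$A{\left(9 \right)} W{\left(14 \right)} = \sqrt{2 + 9} \left(-2 - \frac{24}{14} + 2 \cdot 14\right) = \sqrt{11} \left(-2 - \frac{12}{7} + 28\right) = \sqrt{11} \cdot \frac{170}{7} = \frac{170 \sqrt{11}}{7}$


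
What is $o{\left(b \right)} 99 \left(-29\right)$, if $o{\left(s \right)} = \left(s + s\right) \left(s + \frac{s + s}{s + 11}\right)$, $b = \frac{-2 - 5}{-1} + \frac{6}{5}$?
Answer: $- \frac{85262001}{200} \approx -4.2631 \cdot 10^{5}$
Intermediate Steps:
$b = \frac{41}{5}$ ($b = \left(-7\right) \left(-1\right) + 6 \cdot \frac{1}{5} = 7 + \frac{6}{5} = \frac{41}{5} \approx 8.2$)
$o{\left(s \right)} = 2 s \left(s + \frac{2 s}{11 + s}\right)$
$o{\left(b \right)} 99 \left(-29\right) = \frac{2 \left(\frac{41}{5}\right)^{2} \left(13 + \frac{41}{5}\right)}{11 + \frac{41}{5}} \cdot 99 \left(-29\right) = 2 \cdot \frac{1681}{25} \frac{1}{\frac{96}{5}} \cdot \frac{106}{5} \cdot 99 \left(-29\right) = 2 \cdot \frac{1681}{25} \cdot \frac{5}{96} \cdot \frac{106}{5} \cdot 99 \left(-29\right) = \frac{89093}{600} \cdot 99 \left(-29\right) = \frac{2940069}{200} \left(-29\right) = - \frac{85262001}{200}$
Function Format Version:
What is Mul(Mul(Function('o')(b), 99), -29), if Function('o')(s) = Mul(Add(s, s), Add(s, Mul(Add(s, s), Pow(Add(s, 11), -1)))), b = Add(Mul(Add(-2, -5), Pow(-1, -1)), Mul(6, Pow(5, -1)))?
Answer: Rational(-85262001, 200) ≈ -4.2631e+5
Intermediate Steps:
b = Rational(41, 5) (b = Add(Mul(-7, -1), Mul(6, Rational(1, 5))) = Add(7, Rational(6, 5)) = Rational(41, 5) ≈ 8.2000)
Function('o')(s) = Mul(2, s, Add(s, Mul(2, s, Pow(Add(11, s), -1)))) (Function('o')(s) = Mul(Mul(2, s), Add(s, Mul(Mul(2, s), Pow(Add(11, s), -1)))) = Mul(Mul(2, s), Add(s, Mul(2, s, Pow(Add(11, s), -1)))) = Mul(2, s, Add(s, Mul(2, s, Pow(Add(11, s), -1)))))
Mul(Mul(Function('o')(b), 99), -29) = Mul(Mul(Mul(2, Pow(Rational(41, 5), 2), Pow(Add(11, Rational(41, 5)), -1), Add(13, Rational(41, 5))), 99), -29) = Mul(Mul(Mul(2, Rational(1681, 25), Pow(Rational(96, 5), -1), Rational(106, 5)), 99), -29) = Mul(Mul(Mul(2, Rational(1681, 25), Rational(5, 96), Rational(106, 5)), 99), -29) = Mul(Mul(Rational(89093, 600), 99), -29) = Mul(Rational(2940069, 200), -29) = Rational(-85262001, 200)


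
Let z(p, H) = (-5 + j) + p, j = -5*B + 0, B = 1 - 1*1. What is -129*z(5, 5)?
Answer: 0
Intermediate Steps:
B = 0 (B = 1 - 1 = 0)
j = 0 (j = -5*0 + 0 = 0 + 0 = 0)
z(p, H) = -5 + p (z(p, H) = (-5 + 0) + p = -5 + p)
-129*z(5, 5) = -129*(-5 + 5) = -129*0 = 0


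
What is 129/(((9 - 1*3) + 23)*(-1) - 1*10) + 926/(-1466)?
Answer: -37538/9529 ≈ -3.9393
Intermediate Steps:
129/(((9 - 1*3) + 23)*(-1) - 1*10) + 926/(-1466) = 129/(((9 - 3) + 23)*(-1) - 10) + 926*(-1/1466) = 129/((6 + 23)*(-1) - 10) - 463/733 = 129/(29*(-1) - 10) - 463/733 = 129/(-29 - 10) - 463/733 = 129/(-39) - 463/733 = 129*(-1/39) - 463/733 = -43/13 - 463/733 = -37538/9529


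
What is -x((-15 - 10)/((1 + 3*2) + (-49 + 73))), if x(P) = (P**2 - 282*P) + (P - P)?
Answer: -219175/961 ≈ -228.07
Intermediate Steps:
x(P) = P**2 - 282*P (x(P) = (P**2 - 282*P) + 0 = P**2 - 282*P)
-x((-15 - 10)/((1 + 3*2) + (-49 + 73))) = -(-15 - 10)/((1 + 3*2) + (-49 + 73))*(-282 + (-15 - 10)/((1 + 3*2) + (-49 + 73))) = -(-25/((1 + 6) + 24))*(-282 - 25/((1 + 6) + 24)) = -(-25/(7 + 24))*(-282 - 25/(7 + 24)) = -(-25/31)*(-282 - 25/31) = -(-25*1/31)*(-282 - 25*1/31) = -(-25)*(-282 - 25/31)/31 = -(-25)*(-8767)/(31*31) = -1*219175/961 = -219175/961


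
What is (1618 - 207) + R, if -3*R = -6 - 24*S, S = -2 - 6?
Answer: 1349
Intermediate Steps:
S = -8
R = -62 (R = -(-6 - 24*(-8))/3 = -(-6 + 192)/3 = -⅓*186 = -62)
(1618 - 207) + R = (1618 - 207) - 62 = 1411 - 62 = 1349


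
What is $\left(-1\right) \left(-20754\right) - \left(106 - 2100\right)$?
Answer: $22748$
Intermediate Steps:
$\left(-1\right) \left(-20754\right) - \left(106 - 2100\right) = 20754 - \left(106 - 2100\right) = 20754 - -1994 = 20754 + 1994 = 22748$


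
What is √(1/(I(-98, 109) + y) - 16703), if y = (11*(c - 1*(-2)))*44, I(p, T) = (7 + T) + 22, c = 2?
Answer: I*√71847551554/2074 ≈ 129.24*I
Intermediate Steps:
I(p, T) = 29 + T
y = 1936 (y = (11*(2 - 1*(-2)))*44 = (11*(2 + 2))*44 = (11*4)*44 = 44*44 = 1936)
√(1/(I(-98, 109) + y) - 16703) = √(1/((29 + 109) + 1936) - 16703) = √(1/(138 + 1936) - 16703) = √(1/2074 - 16703) = √(-34642021/2074) = I*√71847551554/2074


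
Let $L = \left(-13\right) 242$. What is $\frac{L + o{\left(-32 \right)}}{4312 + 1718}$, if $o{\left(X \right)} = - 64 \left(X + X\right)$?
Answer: $\frac{95}{603} \approx 0.15755$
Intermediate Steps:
$L = -3146$
$o{\left(X \right)} = - 128 X$ ($o{\left(X \right)} = - 64 \cdot 2 X = - 128 X$)
$\frac{L + o{\left(-32 \right)}}{4312 + 1718} = \frac{-3146 - -4096}{4312 + 1718} = \frac{-3146 + 4096}{6030} = 950 \cdot \frac{1}{6030} = \frac{95}{603}$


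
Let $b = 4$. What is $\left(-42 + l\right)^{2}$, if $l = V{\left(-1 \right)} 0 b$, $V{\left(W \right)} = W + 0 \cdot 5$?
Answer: $1764$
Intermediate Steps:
$V{\left(W \right)} = W$ ($V{\left(W \right)} = W + 0 = W$)
$l = 0$ ($l = \left(-1\right) 0 \cdot 4 = 0 \cdot 4 = 0$)
$\left(-42 + l\right)^{2} = \left(-42 + 0\right)^{2} = \left(-42\right)^{2} = 1764$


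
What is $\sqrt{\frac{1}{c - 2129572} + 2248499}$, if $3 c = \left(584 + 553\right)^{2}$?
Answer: $\frac{35 \sqrt{5296194251962714}}{1698649} \approx 1499.5$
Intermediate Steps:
$c = 430923$ ($c = \frac{\left(584 + 553\right)^{2}}{3} = \frac{1137^{2}}{3} = \frac{1}{3} \cdot 1292769 = 430923$)
$\sqrt{\frac{1}{c - 2129572} + 2248499} = \sqrt{\frac{1}{430923 - 2129572} + 2248499} = \sqrt{\frac{1}{-1698649} + 2248499} = \sqrt{- \frac{1}{1698649} + 2248499} = \sqrt{\frac{3819410577850}{1698649}} = \frac{35 \sqrt{5296194251962714}}{1698649}$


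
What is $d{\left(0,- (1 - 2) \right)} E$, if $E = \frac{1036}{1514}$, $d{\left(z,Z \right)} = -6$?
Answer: $- \frac{3108}{757} \approx -4.1057$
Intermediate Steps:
$E = \frac{518}{757}$ ($E = 1036 \cdot \frac{1}{1514} = \frac{518}{757} \approx 0.68428$)
$d{\left(0,- (1 - 2) \right)} E = \left(-6\right) \frac{518}{757} = - \frac{3108}{757}$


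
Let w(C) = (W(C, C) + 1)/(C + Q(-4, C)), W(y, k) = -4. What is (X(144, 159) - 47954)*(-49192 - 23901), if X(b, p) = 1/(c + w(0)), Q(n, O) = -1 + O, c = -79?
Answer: 14020410735/4 ≈ 3.5051e+9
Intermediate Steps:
w(C) = -3/(-1 + 2*C) (w(C) = (-4 + 1)/(C + (-1 + C)) = -3/(-1 + 2*C))
X(b, p) = -1/76 (X(b, p) = 1/(-79 - 3/(-1 + 2*0)) = 1/(-79 - 3/(-1 + 0)) = 1/(-79 - 3/(-1)) = 1/(-79 - 3*(-1)) = 1/(-79 + 3) = 1/(-76) = -1/76)
(X(144, 159) - 47954)*(-49192 - 23901) = (-1/76 - 47954)*(-49192 - 23901) = -3644505/76*(-73093) = 14020410735/4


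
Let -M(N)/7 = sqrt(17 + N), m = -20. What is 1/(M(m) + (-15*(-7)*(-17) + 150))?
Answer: I/(-1635*I + 7*sqrt(3)) ≈ -0.00061159 + 4.5352e-6*I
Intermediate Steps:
M(N) = -7*sqrt(17 + N)
1/(M(m) + (-15*(-7)*(-17) + 150)) = 1/(-7*sqrt(17 - 20) + (-15*(-7)*(-17) + 150)) = 1/(-7*I*sqrt(3) + (105*(-17) + 150)) = 1/(-7*I*sqrt(3) + (-1785 + 150)) = 1/(-7*I*sqrt(3) - 1635) = 1/(-1635 - 7*I*sqrt(3))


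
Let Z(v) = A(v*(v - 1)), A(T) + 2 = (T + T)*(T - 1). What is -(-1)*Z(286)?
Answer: 13287597178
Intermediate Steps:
A(T) = -2 + 2*T*(-1 + T) (A(T) = -2 + (T + T)*(T - 1) = -2 + (2*T)*(-1 + T) = -2 + 2*T*(-1 + T))
Z(v) = -2 - 2*v*(-1 + v) + 2*v**2*(-1 + v)**2 (Z(v) = -2 - 2*v*(v - 1) + 2*(v*(v - 1))**2 = -2 - 2*v*(-1 + v) + 2*(v*(-1 + v))**2 = -2 - 2*v*(-1 + v) + 2*(v**2*(-1 + v)**2) = -2 - 2*v*(-1 + v) + 2*v**2*(-1 + v)**2)
-(-1)*Z(286) = -(-1)*(-2 - 4*286**3 + 2*286 + 2*286**4) = -(-1)*(-2 - 4*23393656 + 572 + 2*6690585616) = -(-1)*(-2 - 93574624 + 572 + 13381171232) = -(-1)*13287597178 = -1*(-13287597178) = 13287597178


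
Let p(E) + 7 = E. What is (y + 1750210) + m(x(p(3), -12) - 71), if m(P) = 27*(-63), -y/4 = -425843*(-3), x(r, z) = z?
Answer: -3361607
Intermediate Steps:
p(E) = -7 + E
y = -5110116 (y = -(-1703372)*(-3) = -4*1277529 = -5110116)
m(P) = -1701
(y + 1750210) + m(x(p(3), -12) - 71) = (-5110116 + 1750210) - 1701 = -3359906 - 1701 = -3361607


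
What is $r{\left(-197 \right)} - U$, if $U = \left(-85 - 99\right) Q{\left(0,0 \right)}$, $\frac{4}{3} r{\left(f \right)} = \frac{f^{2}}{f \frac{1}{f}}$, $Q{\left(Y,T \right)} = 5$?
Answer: $\frac{120107}{4} \approx 30027.0$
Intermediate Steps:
$r{\left(f \right)} = \frac{3 f^{2}}{4}$ ($r{\left(f \right)} = \frac{3 \frac{f^{2}}{f \frac{1}{f}}}{4} = \frac{3 \frac{f^{2}}{1}}{4} = \frac{3 f^{2} \cdot 1}{4} = \frac{3 f^{2}}{4}$)
$U = -920$ ($U = \left(-85 - 99\right) 5 = \left(-184\right) 5 = -920$)
$r{\left(-197 \right)} - U = \frac{3 \left(-197\right)^{2}}{4} - -920 = \frac{3}{4} \cdot 38809 + 920 = \frac{116427}{4} + 920 = \frac{120107}{4}$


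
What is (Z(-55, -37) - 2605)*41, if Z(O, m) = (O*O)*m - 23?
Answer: -4696673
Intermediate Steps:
Z(O, m) = -23 + m*O² (Z(O, m) = O²*m - 23 = m*O² - 23 = -23 + m*O²)
(Z(-55, -37) - 2605)*41 = ((-23 - 37*(-55)²) - 2605)*41 = ((-23 - 37*3025) - 2605)*41 = ((-23 - 111925) - 2605)*41 = (-111948 - 2605)*41 = -114553*41 = -4696673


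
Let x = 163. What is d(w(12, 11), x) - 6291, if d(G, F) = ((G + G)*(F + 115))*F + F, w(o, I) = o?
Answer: 1081408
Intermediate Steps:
d(G, F) = F + 2*F*G*(115 + F) (d(G, F) = ((2*G)*(115 + F))*F + F = (2*G*(115 + F))*F + F = 2*F*G*(115 + F) + F = F + 2*F*G*(115 + F))
d(w(12, 11), x) - 6291 = 163*(1 + 230*12 + 2*163*12) - 6291 = 163*(1 + 2760 + 3912) - 6291 = 163*6673 - 6291 = 1087699 - 6291 = 1081408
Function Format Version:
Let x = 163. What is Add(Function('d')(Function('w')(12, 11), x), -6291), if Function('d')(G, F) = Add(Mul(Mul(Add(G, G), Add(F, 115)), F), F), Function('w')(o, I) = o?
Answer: 1081408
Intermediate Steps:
Function('d')(G, F) = Add(F, Mul(2, F, G, Add(115, F))) (Function('d')(G, F) = Add(Mul(Mul(Mul(2, G), Add(115, F)), F), F) = Add(Mul(Mul(2, G, Add(115, F)), F), F) = Add(Mul(2, F, G, Add(115, F)), F) = Add(F, Mul(2, F, G, Add(115, F))))
Add(Function('d')(Function('w')(12, 11), x), -6291) = Add(Mul(163, Add(1, Mul(230, 12), Mul(2, 163, 12))), -6291) = Add(Mul(163, Add(1, 2760, 3912)), -6291) = Add(Mul(163, 6673), -6291) = Add(1087699, -6291) = 1081408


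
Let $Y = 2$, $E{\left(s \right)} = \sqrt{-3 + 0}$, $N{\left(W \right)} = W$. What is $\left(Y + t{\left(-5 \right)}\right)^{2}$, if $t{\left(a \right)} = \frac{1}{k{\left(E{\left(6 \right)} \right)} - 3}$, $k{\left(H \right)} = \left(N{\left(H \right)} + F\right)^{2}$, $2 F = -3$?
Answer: $\frac{4 \left(263 i + 312 \sqrt{3}\right)}{9 \left(23 i + 40 \sqrt{3}\right)} \approx 3.627 + 0.48306 i$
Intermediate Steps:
$E{\left(s \right)} = i \sqrt{3}$ ($E{\left(s \right)} = \sqrt{-3} = i \sqrt{3}$)
$F = - \frac{3}{2}$ ($F = \frac{1}{2} \left(-3\right) = - \frac{3}{2} \approx -1.5$)
$k{\left(H \right)} = \left(- \frac{3}{2} + H\right)^{2}$ ($k{\left(H \right)} = \left(H - \frac{3}{2}\right)^{2} = \left(- \frac{3}{2} + H\right)^{2}$)
$t{\left(a \right)} = \frac{1}{-3 + \frac{\left(-3 + 2 i \sqrt{3}\right)^{2}}{4}}$ ($t{\left(a \right)} = \frac{1}{\frac{\left(-3 + 2 i \sqrt{3}\right)^{2}}{4} - 3} = \frac{1}{-3 + \frac{\left(-3 + 2 i \sqrt{3}\right)^{2}}{4}}$)
$\left(Y + t{\left(-5 \right)}\right)^{2} = \left(2 + \frac{4 i}{3 \left(- 5 i + 4 \sqrt{3}\right)}\right)^{2}$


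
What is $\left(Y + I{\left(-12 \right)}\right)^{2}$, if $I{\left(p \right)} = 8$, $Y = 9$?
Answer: $289$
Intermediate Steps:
$\left(Y + I{\left(-12 \right)}\right)^{2} = \left(9 + 8\right)^{2} = 17^{2} = 289$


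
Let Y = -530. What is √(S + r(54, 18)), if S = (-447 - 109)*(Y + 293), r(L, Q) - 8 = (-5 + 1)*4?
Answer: 2*√32941 ≈ 362.99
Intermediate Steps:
r(L, Q) = -8 (r(L, Q) = 8 + (-5 + 1)*4 = 8 - 4*4 = 8 - 16 = -8)
S = 131772 (S = (-447 - 109)*(-530 + 293) = -556*(-237) = 131772)
√(S + r(54, 18)) = √(131772 - 8) = √131764 = 2*√32941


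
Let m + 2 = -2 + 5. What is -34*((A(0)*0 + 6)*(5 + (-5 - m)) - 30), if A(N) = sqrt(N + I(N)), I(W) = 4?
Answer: 1224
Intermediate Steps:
m = 1 (m = -2 + (-2 + 5) = -2 + 3 = 1)
A(N) = sqrt(4 + N) (A(N) = sqrt(N + 4) = sqrt(4 + N))
-34*((A(0)*0 + 6)*(5 + (-5 - m)) - 30) = -34*((sqrt(4 + 0)*0 + 6)*(5 + (-5 - 1*1)) - 30) = -34*((sqrt(4)*0 + 6)*(5 + (-5 - 1)) - 30) = -34*((2*0 + 6)*(5 - 6) - 30) = -34*((0 + 6)*(-1) - 30) = -34*(6*(-1) - 30) = -34*(-6 - 30) = -34*(-36) = 1224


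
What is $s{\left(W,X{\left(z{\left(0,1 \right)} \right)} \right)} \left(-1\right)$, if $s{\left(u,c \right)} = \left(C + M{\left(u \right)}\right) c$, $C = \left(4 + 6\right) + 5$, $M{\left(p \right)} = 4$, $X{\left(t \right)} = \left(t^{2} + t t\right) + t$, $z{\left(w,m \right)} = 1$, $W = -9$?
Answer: $-57$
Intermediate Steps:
$X{\left(t \right)} = t + 2 t^{2}$ ($X{\left(t \right)} = \left(t^{2} + t^{2}\right) + t = 2 t^{2} + t = t + 2 t^{2}$)
$C = 15$ ($C = 10 + 5 = 15$)
$s{\left(u,c \right)} = 19 c$ ($s{\left(u,c \right)} = \left(15 + 4\right) c = 19 c$)
$s{\left(W,X{\left(z{\left(0,1 \right)} \right)} \right)} \left(-1\right) = 19 \cdot 1 \left(1 + 2 \cdot 1\right) \left(-1\right) = 19 \cdot 1 \left(1 + 2\right) \left(-1\right) = 19 \cdot 1 \cdot 3 \left(-1\right) = 19 \cdot 3 \left(-1\right) = 57 \left(-1\right) = -57$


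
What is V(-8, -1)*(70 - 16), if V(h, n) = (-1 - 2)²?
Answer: 486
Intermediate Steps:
V(h, n) = 9 (V(h, n) = (-3)² = 9)
V(-8, -1)*(70 - 16) = 9*(70 - 16) = 9*54 = 486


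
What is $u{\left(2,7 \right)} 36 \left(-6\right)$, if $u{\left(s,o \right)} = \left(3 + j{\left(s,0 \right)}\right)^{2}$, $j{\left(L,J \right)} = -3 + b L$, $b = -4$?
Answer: $-13824$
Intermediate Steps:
$j{\left(L,J \right)} = -3 - 4 L$
$u{\left(s,o \right)} = 16 s^{2}$ ($u{\left(s,o \right)} = \left(3 - \left(3 + 4 s\right)\right)^{2} = \left(- 4 s\right)^{2} = 16 s^{2}$)
$u{\left(2,7 \right)} 36 \left(-6\right) = 16 \cdot 2^{2} \cdot 36 \left(-6\right) = 16 \cdot 4 \cdot 36 \left(-6\right) = 64 \cdot 36 \left(-6\right) = 2304 \left(-6\right) = -13824$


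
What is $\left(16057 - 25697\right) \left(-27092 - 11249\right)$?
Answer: $369607240$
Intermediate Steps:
$\left(16057 - 25697\right) \left(-27092 - 11249\right) = \left(-9640\right) \left(-38341\right) = 369607240$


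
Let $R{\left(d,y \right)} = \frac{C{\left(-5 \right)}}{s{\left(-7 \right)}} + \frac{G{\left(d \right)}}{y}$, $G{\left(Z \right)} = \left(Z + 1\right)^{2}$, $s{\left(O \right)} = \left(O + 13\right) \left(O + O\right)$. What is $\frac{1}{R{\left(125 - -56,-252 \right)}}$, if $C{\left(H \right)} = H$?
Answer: $- \frac{252}{33109} \approx -0.0076112$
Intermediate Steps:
$s{\left(O \right)} = 2 O \left(13 + O\right)$ ($s{\left(O \right)} = \left(13 + O\right) 2 O = 2 O \left(13 + O\right)$)
$G{\left(Z \right)} = \left(1 + Z\right)^{2}$
$R{\left(d,y \right)} = \frac{5}{84} + \frac{\left(1 + d\right)^{2}}{y}$ ($R{\left(d,y \right)} = - \frac{5}{2 \left(-7\right) \left(13 - 7\right)} + \frac{\left(1 + d\right)^{2}}{y} = - \frac{5}{2 \left(-7\right) 6} + \frac{\left(1 + d\right)^{2}}{y} = - \frac{5}{-84} + \frac{\left(1 + d\right)^{2}}{y} = \left(-5\right) \left(- \frac{1}{84}\right) + \frac{\left(1 + d\right)^{2}}{y} = \frac{5}{84} + \frac{\left(1 + d\right)^{2}}{y}$)
$\frac{1}{R{\left(125 - -56,-252 \right)}} = \frac{1}{\frac{5}{84} + \frac{\left(1 + \left(125 - -56\right)\right)^{2}}{-252}} = \frac{1}{\frac{5}{84} - \frac{\left(1 + \left(125 + 56\right)\right)^{2}}{252}} = \frac{1}{\frac{5}{84} - \frac{\left(1 + 181\right)^{2}}{252}} = \frac{1}{\frac{5}{84} - \frac{182^{2}}{252}} = \frac{1}{\frac{5}{84} - \frac{1183}{9}} = \frac{1}{- \frac{33109}{252}} = - \frac{252}{33109}$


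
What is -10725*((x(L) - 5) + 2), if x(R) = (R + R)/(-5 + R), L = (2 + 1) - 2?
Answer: 75075/2 ≈ 37538.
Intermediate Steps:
L = 1 (L = 3 - 2 = 1)
x(R) = 2*R/(-5 + R) (x(R) = (2*R)/(-5 + R) = 2*R/(-5 + R))
-10725*((x(L) - 5) + 2) = -10725*((2*1/(-5 + 1) - 5) + 2) = -10725*((2*1/(-4) - 5) + 2) = -10725*((2*1*(-¼) - 5) + 2) = -10725*((-½ - 5) + 2) = -10725*(-11/2 + 2) = -10725*(-7/2) = 75075/2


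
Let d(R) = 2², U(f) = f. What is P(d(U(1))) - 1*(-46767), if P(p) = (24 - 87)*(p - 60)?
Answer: 50295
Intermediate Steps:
d(R) = 4
P(p) = 3780 - 63*p (P(p) = -63*(-60 + p) = 3780 - 63*p)
P(d(U(1))) - 1*(-46767) = (3780 - 63*4) - 1*(-46767) = (3780 - 252) + 46767 = 3528 + 46767 = 50295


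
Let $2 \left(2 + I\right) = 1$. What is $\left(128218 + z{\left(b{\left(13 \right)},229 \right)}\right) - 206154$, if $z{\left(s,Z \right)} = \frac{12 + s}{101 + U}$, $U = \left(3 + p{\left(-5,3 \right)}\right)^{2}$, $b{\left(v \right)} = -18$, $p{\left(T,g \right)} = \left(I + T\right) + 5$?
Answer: $- \frac{32187592}{413} \approx -77936.0$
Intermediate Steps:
$I = - \frac{3}{2}$ ($I = -2 + \frac{1}{2} \cdot 1 = -2 + \frac{1}{2} = - \frac{3}{2} \approx -1.5$)
$p{\left(T,g \right)} = \frac{7}{2} + T$ ($p{\left(T,g \right)} = \left(- \frac{3}{2} + T\right) + 5 = \frac{7}{2} + T$)
$U = \frac{9}{4}$ ($U = \left(3 + \left(\frac{7}{2} - 5\right)\right)^{2} = \left(3 - \frac{3}{2}\right)^{2} = \left(\frac{3}{2}\right)^{2} = \frac{9}{4} \approx 2.25$)
$z{\left(s,Z \right)} = \frac{48}{413} + \frac{4 s}{413}$ ($z{\left(s,Z \right)} = \frac{12 + s}{101 + \frac{9}{4}} = \frac{12 + s}{\frac{413}{4}} = \left(12 + s\right) \frac{4}{413} = \frac{48}{413} + \frac{4 s}{413}$)
$\left(128218 + z{\left(b{\left(13 \right)},229 \right)}\right) - 206154 = \left(128218 + \left(\frac{48}{413} + \frac{4}{413} \left(-18\right)\right)\right) - 206154 = \left(128218 + \left(\frac{48}{413} - \frac{72}{413}\right)\right) - 206154 = \left(128218 - \frac{24}{413}\right) - 206154 = \frac{52954010}{413} - 206154 = - \frac{32187592}{413}$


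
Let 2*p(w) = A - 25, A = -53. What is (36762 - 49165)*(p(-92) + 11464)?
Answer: -141704275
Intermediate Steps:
p(w) = -39 (p(w) = (-53 - 25)/2 = (½)*(-78) = -39)
(36762 - 49165)*(p(-92) + 11464) = (36762 - 49165)*(-39 + 11464) = -12403*11425 = -141704275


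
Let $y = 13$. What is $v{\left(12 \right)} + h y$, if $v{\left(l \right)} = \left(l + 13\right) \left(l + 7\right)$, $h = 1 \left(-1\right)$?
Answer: $462$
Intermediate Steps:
$h = -1$
$v{\left(l \right)} = \left(7 + l\right) \left(13 + l\right)$ ($v{\left(l \right)} = \left(13 + l\right) \left(7 + l\right) = \left(7 + l\right) \left(13 + l\right)$)
$v{\left(12 \right)} + h y = \left(91 + 12^{2} + 20 \cdot 12\right) - 13 = \left(91 + 144 + 240\right) - 13 = 475 - 13 = 462$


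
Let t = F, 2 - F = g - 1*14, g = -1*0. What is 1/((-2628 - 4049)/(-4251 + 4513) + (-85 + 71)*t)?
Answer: -262/65365 ≈ -0.0040083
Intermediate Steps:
g = 0
F = 16 (F = 2 - (0 - 1*14) = 2 - (0 - 14) = 2 - 1*(-14) = 2 + 14 = 16)
t = 16
1/((-2628 - 4049)/(-4251 + 4513) + (-85 + 71)*t) = 1/((-2628 - 4049)/(-4251 + 4513) + (-85 + 71)*16) = 1/(-6677/262 - 14*16) = 1/(-6677*1/262 - 224) = 1/(-6677/262 - 224) = 1/(-65365/262) = -262/65365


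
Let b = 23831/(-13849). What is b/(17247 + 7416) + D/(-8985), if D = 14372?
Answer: -1636361357833/1022965871565 ≈ -1.5996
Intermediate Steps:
b = -23831/13849 (b = 23831*(-1/13849) = -23831/13849 ≈ -1.7208)
b/(17247 + 7416) + D/(-8985) = -23831/(13849*(17247 + 7416)) + 14372/(-8985) = -23831/13849/24663 + 14372*(-1/8985) = -23831/13849*1/24663 - 14372/8985 = -23831/341557887 - 14372/8985 = -1636361357833/1022965871565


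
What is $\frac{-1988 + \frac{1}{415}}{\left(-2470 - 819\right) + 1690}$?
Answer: $\frac{63463}{51045} \approx 1.2433$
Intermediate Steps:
$\frac{-1988 + \frac{1}{415}}{\left(-2470 - 819\right) + 1690} = - \frac{825019}{415 \left(-3289 + 1690\right)} = - \frac{825019}{415 \left(-1599\right)} = \left(- \frac{825019}{415}\right) \left(- \frac{1}{1599}\right) = \frac{63463}{51045}$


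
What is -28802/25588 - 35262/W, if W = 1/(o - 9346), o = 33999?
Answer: -11122004430685/12794 ≈ -8.6931e+8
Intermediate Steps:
W = 1/24653 (W = 1/(33999 - 9346) = 1/24653 ≈ 4.0563e-5)
-28802/25588 - 35262/W = -28802/25588 - 35262/1/24653 = -28802*1/25588 - 35262*24653 = -14401/12794 - 869314086 = -11122004430685/12794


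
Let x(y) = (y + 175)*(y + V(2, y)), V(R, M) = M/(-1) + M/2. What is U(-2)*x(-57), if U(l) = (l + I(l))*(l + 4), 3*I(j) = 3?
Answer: 6726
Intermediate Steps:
I(j) = 1 (I(j) = (1/3)*3 = 1)
V(R, M) = -M/2 (V(R, M) = M*(-1) + M*(1/2) = -M + M/2 = -M/2)
x(y) = y*(175 + y)/2 (x(y) = (y + 175)*(y - y/2) = (175 + y)*(y/2) = y*(175 + y)/2)
U(l) = (1 + l)*(4 + l) (U(l) = (l + 1)*(l + 4) = (1 + l)*(4 + l))
U(-2)*x(-57) = (4 + (-2)**2 + 5*(-2))*((1/2)*(-57)*(175 - 57)) = (4 + 4 - 10)*((1/2)*(-57)*118) = -2*(-3363) = 6726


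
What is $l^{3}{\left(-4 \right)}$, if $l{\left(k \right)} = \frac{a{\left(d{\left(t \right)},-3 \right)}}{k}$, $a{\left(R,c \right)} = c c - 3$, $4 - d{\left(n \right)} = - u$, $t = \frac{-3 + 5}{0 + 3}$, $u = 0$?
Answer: $- \frac{27}{8} \approx -3.375$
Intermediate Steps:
$t = \frac{2}{3} \approx 0.66667$
$d{\left(n \right)} = 4$ ($d{\left(n \right)} = 4 - \left(-1\right) 0 = 4 - 0 = 4 + 0 = 4$)
$a{\left(R,c \right)} = -3 + c^{2}$ ($a{\left(R,c \right)} = c^{2} - 3 = -3 + c^{2}$)
$l{\left(k \right)} = \frac{6}{k}$ ($l{\left(k \right)} = \frac{-3 + \left(-3\right)^{2}}{k} = \frac{-3 + 9}{k} = \frac{6}{k}$)
$l^{3}{\left(-4 \right)} = \left(\frac{6}{-4}\right)^{3} = \left(6 \left(- \frac{1}{4}\right)\right)^{3} = \left(- \frac{3}{2}\right)^{3} = - \frac{27}{8}$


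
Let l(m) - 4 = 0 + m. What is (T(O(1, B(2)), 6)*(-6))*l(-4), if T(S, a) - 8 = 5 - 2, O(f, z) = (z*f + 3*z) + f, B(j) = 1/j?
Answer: 0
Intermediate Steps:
B(j) = 1/j
O(f, z) = f + 3*z + f*z (O(f, z) = (f*z + 3*z) + f = (3*z + f*z) + f = f + 3*z + f*z)
T(S, a) = 11 (T(S, a) = 8 + (5 - 2) = 8 + 3 = 11)
l(m) = 4 + m (l(m) = 4 + (0 + m) = 4 + m)
(T(O(1, B(2)), 6)*(-6))*l(-4) = (11*(-6))*(4 - 4) = -66*0 = 0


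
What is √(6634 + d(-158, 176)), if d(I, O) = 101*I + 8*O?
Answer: 2*I*√1979 ≈ 88.972*I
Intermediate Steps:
d(I, O) = 8*O + 101*I
√(6634 + d(-158, 176)) = √(6634 + (8*176 + 101*(-158))) = √(6634 + (1408 - 15958)) = √(6634 - 14550) = √(-7916) = 2*I*√1979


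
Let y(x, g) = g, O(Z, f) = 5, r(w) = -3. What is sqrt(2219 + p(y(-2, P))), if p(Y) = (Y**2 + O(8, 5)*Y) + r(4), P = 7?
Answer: 10*sqrt(23) ≈ 47.958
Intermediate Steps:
p(Y) = -3 + Y**2 + 5*Y (p(Y) = (Y**2 + 5*Y) - 3 = -3 + Y**2 + 5*Y)
sqrt(2219 + p(y(-2, P))) = sqrt(2219 + (-3 + 7**2 + 5*7)) = sqrt(2219 + (-3 + 49 + 35)) = sqrt(2219 + 81) = sqrt(2300) = 10*sqrt(23)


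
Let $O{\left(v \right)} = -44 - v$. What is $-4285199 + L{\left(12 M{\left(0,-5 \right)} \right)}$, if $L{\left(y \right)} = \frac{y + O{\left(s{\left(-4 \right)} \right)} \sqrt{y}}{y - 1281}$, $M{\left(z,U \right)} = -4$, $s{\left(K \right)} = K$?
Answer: $- \frac{1898343141}{443} + \frac{160 i \sqrt{3}}{1329} \approx -4.2852 \cdot 10^{6} + 0.20852 i$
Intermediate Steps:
$L{\left(y \right)} = \frac{y - 40 \sqrt{y}}{-1281 + y}$ ($L{\left(y \right)} = \frac{y + \left(-44 - -4\right) \sqrt{y}}{y - 1281} = \frac{y + \left(-44 + 4\right) \sqrt{y}}{-1281 + y} = \frac{y - 40 \sqrt{y}}{-1281 + y}$)
$-4285199 + L{\left(12 M{\left(0,-5 \right)} \right)} = -4285199 + \frac{12 \left(-4\right) - 40 \sqrt{12 \left(-4\right)}}{-1281 + 12 \left(-4\right)} = -4285199 + \frac{-48 - 40 \sqrt{-48}}{-1281 - 48} = -4285199 + \frac{-48 - 40 \cdot 4 i \sqrt{3}}{-1329} = -4285199 - \frac{-48 - 160 i \sqrt{3}}{1329} = -4285199 + \left(\frac{16}{443} + \frac{160 i \sqrt{3}}{1329}\right) = - \frac{1898343141}{443} + \frac{160 i \sqrt{3}}{1329}$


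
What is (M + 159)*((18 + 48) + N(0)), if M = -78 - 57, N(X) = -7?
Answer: 1416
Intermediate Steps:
M = -135
(M + 159)*((18 + 48) + N(0)) = (-135 + 159)*((18 + 48) - 7) = 24*(66 - 7) = 24*59 = 1416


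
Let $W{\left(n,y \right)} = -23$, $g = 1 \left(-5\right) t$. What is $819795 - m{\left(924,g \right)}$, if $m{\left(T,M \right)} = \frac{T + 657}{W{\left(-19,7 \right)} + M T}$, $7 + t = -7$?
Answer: $\frac{53005483734}{64657} \approx 8.198 \cdot 10^{5}$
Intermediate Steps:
$t = -14$ ($t = -7 - 7 = -14$)
$g = 70$ ($g = 1 \left(-5\right) \left(-14\right) = \left(-5\right) \left(-14\right) = 70$)
$m{\left(T,M \right)} = \frac{657 + T}{-23 + M T}$ ($m{\left(T,M \right)} = \frac{T + 657}{-23 + M T} = \frac{657 + T}{-23 + M T}$)
$819795 - m{\left(924,g \right)} = 819795 - \frac{657 + 924}{-23 + 70 \cdot 924} = 819795 - \frac{1}{-23 + 64680} \cdot 1581 = 819795 - \frac{1}{64657} \cdot 1581 = 819795 - \frac{1581}{64657} = \frac{53005483734}{64657}$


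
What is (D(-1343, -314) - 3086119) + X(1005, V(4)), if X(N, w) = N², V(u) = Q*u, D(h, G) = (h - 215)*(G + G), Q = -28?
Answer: -1097670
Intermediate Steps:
D(h, G) = 2*G*(-215 + h) (D(h, G) = (-215 + h)*(2*G) = 2*G*(-215 + h))
V(u) = -28*u
(D(-1343, -314) - 3086119) + X(1005, V(4)) = (2*(-314)*(-215 - 1343) - 3086119) + 1005² = (2*(-314)*(-1558) - 3086119) + 1010025 = (978424 - 3086119) + 1010025 = -2107695 + 1010025 = -1097670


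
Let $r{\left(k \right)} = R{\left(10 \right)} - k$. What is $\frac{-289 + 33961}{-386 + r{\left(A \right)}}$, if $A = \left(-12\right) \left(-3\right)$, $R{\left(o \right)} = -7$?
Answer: $- \frac{11224}{143} \approx -78.49$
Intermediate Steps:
$A = 36$
$r{\left(k \right)} = -7 - k$
$\frac{-289 + 33961}{-386 + r{\left(A \right)}} = \frac{-289 + 33961}{-386 - 43} = \frac{33672}{-386 - 43} = \frac{33672}{-429} = 33672 \left(- \frac{1}{429}\right) = - \frac{11224}{143}$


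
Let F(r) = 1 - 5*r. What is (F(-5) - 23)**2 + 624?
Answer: 633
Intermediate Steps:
(F(-5) - 23)**2 + 624 = ((1 - 5*(-5)) - 23)**2 + 624 = ((1 + 25) - 23)**2 + 624 = (26 - 23)**2 + 624 = 3**2 + 624 = 9 + 624 = 633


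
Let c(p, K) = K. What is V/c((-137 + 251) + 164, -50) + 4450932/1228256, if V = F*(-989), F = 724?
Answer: 109962257477/7676600 ≈ 14324.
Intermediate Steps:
V = -716036 (V = 724*(-989) = -716036)
V/c((-137 + 251) + 164, -50) + 4450932/1228256 = -716036/(-50) + 4450932/1228256 = -716036*(-1/50) + 4450932*(1/1228256) = 358018/25 + 1112733/307064 = 109962257477/7676600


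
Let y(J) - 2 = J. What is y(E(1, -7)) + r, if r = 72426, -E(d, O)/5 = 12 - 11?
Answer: 72423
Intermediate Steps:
E(d, O) = -5 (E(d, O) = -5*(12 - 11) = -5*1 = -5)
y(J) = 2 + J
y(E(1, -7)) + r = (2 - 5) + 72426 = -3 + 72426 = 72423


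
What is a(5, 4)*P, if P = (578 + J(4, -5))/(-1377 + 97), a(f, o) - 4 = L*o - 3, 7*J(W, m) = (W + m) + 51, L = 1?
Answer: -16/7 ≈ -2.2857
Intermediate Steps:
J(W, m) = 51/7 + W/7 + m/7 (J(W, m) = ((W + m) + 51)/7 = (51 + W + m)/7 = 51/7 + W/7 + m/7)
a(f, o) = 1 + o (a(f, o) = 4 + (1*o - 3) = 4 + (o - 3) = 4 + (-3 + o) = 1 + o)
P = -16/35 (P = (578 + (51/7 + (1/7)*4 + (1/7)*(-5)))/(-1377 + 97) = (578 + (51/7 + 4/7 - 5/7))/(-1280) = (578 + 50/7)*(-1/1280) = (4096/7)*(-1/1280) = -16/35 ≈ -0.45714)
a(5, 4)*P = (1 + 4)*(-16/35) = 5*(-16/35) = -16/7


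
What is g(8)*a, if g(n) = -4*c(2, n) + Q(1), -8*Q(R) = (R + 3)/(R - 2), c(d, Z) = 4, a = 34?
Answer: -527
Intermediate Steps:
Q(R) = -(3 + R)/(8*(-2 + R)) (Q(R) = -(R + 3)/(8*(R - 2)) = -(3 + R)/(8*(-2 + R)))
g(n) = -31/2 (g(n) = -4*4 + (-3 - 1*1)/(8*(-2 + 1)) = -16 + (⅛)*(-3 - 1)/(-1) = -16 + (⅛)*(-1)*(-4) = -16 + ½ = -31/2)
g(8)*a = -31/2*34 = -527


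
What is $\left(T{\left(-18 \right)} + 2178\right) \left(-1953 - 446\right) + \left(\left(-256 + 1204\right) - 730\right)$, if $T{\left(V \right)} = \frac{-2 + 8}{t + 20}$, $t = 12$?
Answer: $- \frac{83604061}{16} \approx -5.2253 \cdot 10^{6}$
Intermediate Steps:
$T{\left(V \right)} = \frac{3}{16}$ ($T{\left(V \right)} = \frac{-2 + 8}{12 + 20} = \frac{6}{32} = 6 \cdot \frac{1}{32} = \frac{3}{16}$)
$\left(T{\left(-18 \right)} + 2178\right) \left(-1953 - 446\right) + \left(\left(-256 + 1204\right) - 730\right) = \left(\frac{3}{16} + 2178\right) \left(-1953 - 446\right) + \left(\left(-256 + 1204\right) - 730\right) = \frac{34851}{16} \left(-2399\right) + \left(948 - 730\right) = - \frac{83607549}{16} + 218 = - \frac{83604061}{16}$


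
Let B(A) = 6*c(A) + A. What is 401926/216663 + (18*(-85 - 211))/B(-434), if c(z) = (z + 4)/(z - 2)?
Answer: 144581739662/10109712243 ≈ 14.301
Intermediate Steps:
c(z) = (4 + z)/(-2 + z)
B(A) = A + 6*(4 + A)/(-2 + A) (B(A) = 6*((4 + A)/(-2 + A)) + A = 6*(4 + A)/(-2 + A) + A = A + 6*(4 + A)/(-2 + A))
401926/216663 + (18*(-85 - 211))/B(-434) = 401926/216663 + (18*(-85 - 211))/(((24 + (-434)² + 4*(-434))/(-2 - 434))) = 401926*(1/216663) + (18*(-296))/(((24 + 188356 - 1736)/(-436))) = 401926/216663 - 5328/((-1/436*186644)) = 401926/216663 - 5328/(-46661/109) = 401926/216663 - 5328*(-109/46661) = 401926/216663 + 580752/46661 = 144581739662/10109712243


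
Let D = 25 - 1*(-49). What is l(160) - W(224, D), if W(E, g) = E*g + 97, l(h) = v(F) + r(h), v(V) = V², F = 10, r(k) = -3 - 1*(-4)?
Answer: -16572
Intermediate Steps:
r(k) = 1 (r(k) = -3 + 4 = 1)
D = 74 (D = 25 + 49 = 74)
l(h) = 101 (l(h) = 10² + 1 = 100 + 1 = 101)
W(E, g) = 97 + E*g
l(160) - W(224, D) = 101 - (97 + 224*74) = 101 - (97 + 16576) = 101 - 1*16673 = 101 - 16673 = -16572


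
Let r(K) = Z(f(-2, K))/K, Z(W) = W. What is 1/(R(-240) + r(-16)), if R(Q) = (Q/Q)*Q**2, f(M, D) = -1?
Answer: 16/921601 ≈ 1.7361e-5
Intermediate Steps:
r(K) = -1/K
R(Q) = Q**2 (R(Q) = 1*Q**2 = Q**2)
1/(R(-240) + r(-16)) = 1/((-240)**2 - 1/(-16)) = 1/(57600 - 1*(-1/16)) = 1/(57600 + 1/16) = 1/(921601/16) = 16/921601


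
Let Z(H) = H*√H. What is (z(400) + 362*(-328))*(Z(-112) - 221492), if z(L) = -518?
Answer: 26413806968 + 53425792*I*√7 ≈ 2.6414e+10 + 1.4135e+8*I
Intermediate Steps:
Z(H) = H^(3/2)
(z(400) + 362*(-328))*(Z(-112) - 221492) = (-518 + 362*(-328))*((-112)^(3/2) - 221492) = (-518 - 118736)*(-448*I*√7 - 221492) = -119254*(-221492 - 448*I*√7) = 26413806968 + 53425792*I*√7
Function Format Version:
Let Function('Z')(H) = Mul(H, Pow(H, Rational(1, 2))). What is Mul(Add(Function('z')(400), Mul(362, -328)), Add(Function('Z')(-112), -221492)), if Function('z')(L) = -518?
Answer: Add(26413806968, Mul(53425792, I, Pow(7, Rational(1, 2)))) ≈ Add(2.6414e+10, Mul(1.4135e+8, I))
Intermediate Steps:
Function('Z')(H) = Pow(H, Rational(3, 2))
Mul(Add(Function('z')(400), Mul(362, -328)), Add(Function('Z')(-112), -221492)) = Mul(Add(-518, Mul(362, -328)), Add(Pow(-112, Rational(3, 2)), -221492)) = Mul(Add(-518, -118736), Add(Mul(-448, I, Pow(7, Rational(1, 2))), -221492)) = Mul(-119254, Add(-221492, Mul(-448, I, Pow(7, Rational(1, 2))))) = Add(26413806968, Mul(53425792, I, Pow(7, Rational(1, 2))))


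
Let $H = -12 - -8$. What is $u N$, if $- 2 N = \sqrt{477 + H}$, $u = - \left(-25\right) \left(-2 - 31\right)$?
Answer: $\frac{825 \sqrt{473}}{2} \approx 8971.3$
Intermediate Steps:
$H = -4$ ($H = -12 + 8 = -4$)
$u = -825$ ($u = - \left(-25\right) \left(-33\right) = \left(-1\right) 825 = -825$)
$N = - \frac{\sqrt{473}}{2}$ ($N = - \frac{\sqrt{477 - 4}}{2} = - \frac{\sqrt{473}}{2} \approx -10.874$)
$u N = - 825 \left(- \frac{\sqrt{473}}{2}\right) = \frac{825 \sqrt{473}}{2}$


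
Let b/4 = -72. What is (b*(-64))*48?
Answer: 884736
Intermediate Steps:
b = -288 (b = 4*(-72) = -288)
(b*(-64))*48 = -288*(-64)*48 = 18432*48 = 884736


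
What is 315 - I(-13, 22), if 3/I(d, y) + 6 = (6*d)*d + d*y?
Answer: 227427/722 ≈ 315.00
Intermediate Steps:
I(d, y) = 3/(-6 + 6*d**2 + d*y) (I(d, y) = 3/(-6 + ((6*d)*d + d*y)) = 3/(-6 + (6*d**2 + d*y)) = 3/(-6 + 6*d**2 + d*y))
315 - I(-13, 22) = 315 - 3/(-6 + 6*(-13)**2 - 13*22) = 315 - 3/(-6 + 6*169 - 286) = 315 - 3/(-6 + 1014 - 286) = 315 - 3/722 = 227427/722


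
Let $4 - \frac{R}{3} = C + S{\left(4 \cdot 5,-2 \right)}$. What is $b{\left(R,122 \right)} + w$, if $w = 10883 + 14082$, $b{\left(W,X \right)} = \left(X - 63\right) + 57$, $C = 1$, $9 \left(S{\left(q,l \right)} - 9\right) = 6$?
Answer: $25081$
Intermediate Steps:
$S{\left(q,l \right)} = \frac{29}{3}$ ($S{\left(q,l \right)} = 9 + \frac{1}{9} \cdot 6 = 9 + \frac{2}{3} = \frac{29}{3}$)
$R = -20$ ($R = 12 - 3 \left(1 + \frac{29}{3}\right) = 12 - 32 = -20$)
$b{\left(W,X \right)} = -6 + X$ ($b{\left(W,X \right)} = \left(-63 + X\right) + 57 = -6 + X$)
$w = 24965$
$b{\left(R,122 \right)} + w = \left(-6 + 122\right) + 24965 = 116 + 24965 = 25081$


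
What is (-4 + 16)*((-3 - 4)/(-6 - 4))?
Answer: 42/5 ≈ 8.4000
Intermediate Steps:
(-4 + 16)*((-3 - 4)/(-6 - 4)) = 12*(-7/(-10)) = 12*(-7*(-⅒)) = 12*(7/10) = 42/5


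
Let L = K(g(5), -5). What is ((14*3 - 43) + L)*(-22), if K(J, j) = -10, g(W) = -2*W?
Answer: 242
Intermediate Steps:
L = -10
((14*3 - 43) + L)*(-22) = ((14*3 - 43) - 10)*(-22) = ((42 - 43) - 10)*(-22) = (-1 - 10)*(-22) = -11*(-22) = 242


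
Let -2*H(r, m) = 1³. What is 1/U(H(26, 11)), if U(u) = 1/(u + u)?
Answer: -1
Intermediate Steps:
H(r, m) = -½ (H(r, m) = -½*1³ = -½*1 = -½)
U(u) = 1/(2*u)
1/U(H(26, 11)) = 1/(1/(2*(-½))) = 1/((½)*(-2)) = 1/(-1) = -1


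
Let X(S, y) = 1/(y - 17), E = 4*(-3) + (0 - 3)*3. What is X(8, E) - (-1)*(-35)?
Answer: -1331/38 ≈ -35.026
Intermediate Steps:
E = -21 (E = -12 - 3*3 = -12 - 9 = -21)
X(S, y) = 1/(-17 + y)
X(8, E) - (-1)*(-35) = 1/(-17 - 21) - (-1)*(-35) = 1/(-38) - 1*35 = -1/38 - 35 = -1331/38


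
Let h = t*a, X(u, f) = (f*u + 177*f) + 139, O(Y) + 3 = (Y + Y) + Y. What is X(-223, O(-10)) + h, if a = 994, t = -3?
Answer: -1325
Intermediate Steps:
O(Y) = -3 + 3*Y (O(Y) = -3 + ((Y + Y) + Y) = -3 + (2*Y + Y) = -3 + 3*Y)
X(u, f) = 139 + 177*f + f*u (X(u, f) = (177*f + f*u) + 139 = 139 + 177*f + f*u)
h = -2982 (h = -3*994 = -2982)
X(-223, O(-10)) + h = (139 + 177*(-3 + 3*(-10)) + (-3 + 3*(-10))*(-223)) - 2982 = (139 + 177*(-3 - 30) + (-3 - 30)*(-223)) - 2982 = (139 + 177*(-33) - 33*(-223)) - 2982 = (139 - 5841 + 7359) - 2982 = 1657 - 2982 = -1325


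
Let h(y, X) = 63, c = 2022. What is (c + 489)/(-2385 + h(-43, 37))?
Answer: -93/86 ≈ -1.0814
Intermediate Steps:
(c + 489)/(-2385 + h(-43, 37)) = (2022 + 489)/(-2385 + 63) = 2511/(-2322) = 2511*(-1/2322) = -93/86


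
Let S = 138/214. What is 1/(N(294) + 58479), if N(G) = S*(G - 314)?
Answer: 107/6255873 ≈ 1.7104e-5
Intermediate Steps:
S = 69/107 (S = 138*(1/214) = 69/107 ≈ 0.64486)
N(G) = -21666/107 + 69*G/107 (N(G) = 69*(G - 314)/107 = 69*(-314 + G)/107 = -21666/107 + 69*G/107)
1/(N(294) + 58479) = 1/((-21666/107 + (69/107)*294) + 58479) = 1/((-21666/107 + 20286/107) + 58479) = 1/(-1380/107 + 58479) = 1/(6255873/107) = 107/6255873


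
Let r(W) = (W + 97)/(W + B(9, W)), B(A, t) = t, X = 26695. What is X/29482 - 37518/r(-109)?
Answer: -20094226419/29482 ≈ -6.8158e+5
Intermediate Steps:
r(W) = (97 + W)/(2*W) (r(W) = (W + 97)/(W + W) = (97 + W)/((2*W)) = (97 + W)*(1/(2*W)) = (97 + W)/(2*W))
X/29482 - 37518/r(-109) = 26695/29482 - 37518*(-218/(97 - 109)) = 26695*(1/29482) - 37518/((½)*(-1/109)*(-12)) = 26695/29482 - 37518/6/109 = 26695/29482 - 37518*109/6 = 26695/29482 - 681577 = -20094226419/29482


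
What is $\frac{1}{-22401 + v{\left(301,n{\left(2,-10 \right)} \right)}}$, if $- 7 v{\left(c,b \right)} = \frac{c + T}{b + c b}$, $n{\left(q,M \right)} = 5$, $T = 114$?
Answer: $- \frac{2114}{47355797} \approx -4.4641 \cdot 10^{-5}$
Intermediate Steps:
$v{\left(c,b \right)} = - \frac{114 + c}{7 \left(b + b c\right)}$ ($v{\left(c,b \right)} = - \frac{\left(c + 114\right) \frac{1}{b + c b}}{7} = - \frac{\left(114 + c\right) \frac{1}{b + b c}}{7} = - \frac{\frac{1}{b + b c} \left(114 + c\right)}{7} = - \frac{114 + c}{7 \left(b + b c\right)}$)
$\frac{1}{-22401 + v{\left(301,n{\left(2,-10 \right)} \right)}} = \frac{1}{-22401 + \frac{-114 - 301}{7 \cdot 5 \left(1 + 301\right)}} = \frac{1}{-22401 + \frac{1}{7} \cdot \frac{1}{5} \cdot \frac{1}{302} \left(-114 - 301\right)} = \frac{1}{-22401 + \frac{1}{7} \cdot \frac{1}{5} \cdot \frac{1}{302} \left(-415\right)} = \frac{1}{-22401 - \frac{83}{2114}} = \frac{1}{- \frac{47355797}{2114}} = - \frac{2114}{47355797}$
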